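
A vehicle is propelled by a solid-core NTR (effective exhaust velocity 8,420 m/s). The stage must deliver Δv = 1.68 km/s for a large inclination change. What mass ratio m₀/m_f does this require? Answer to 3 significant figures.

mass ratio ≈ 1.22

m₀/m_f = exp(Δv / v_e) = exp(1680 / 8420.0) = exp(0.1995) = 1.2208.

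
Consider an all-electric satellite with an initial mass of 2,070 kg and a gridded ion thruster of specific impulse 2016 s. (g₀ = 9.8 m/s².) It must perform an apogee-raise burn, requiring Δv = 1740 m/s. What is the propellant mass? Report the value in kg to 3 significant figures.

v_e = Isp · g₀ = 2016 × 9.8 = 19756.8 m/s.
By the Tsiolkovsky rocket equation, m₀/m_f = exp(Δv / v_e) = exp(1740 / 19756.8) = exp(0.0881) = 1.0921.
m_f = 2,070 / 1.0921 = 1,895.43 kg, so propellant = m₀ − m_f = 2,070 − 1,895.43 = 174.57 kg.

propellant mass ≈ 175 kg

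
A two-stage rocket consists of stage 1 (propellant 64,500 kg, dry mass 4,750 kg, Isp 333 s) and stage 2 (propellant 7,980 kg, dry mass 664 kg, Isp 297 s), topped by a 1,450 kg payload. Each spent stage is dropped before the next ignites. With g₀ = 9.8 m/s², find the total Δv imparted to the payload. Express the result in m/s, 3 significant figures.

Ignition mass of stage 1 = 64,500+4,750 + 7,980+664 + 1,450 = 79,344 kg.
Stage 1: m₀ = 79,344 kg, m_f = 79,344 − 64,500 = 14,844 kg; Δv = 333×9.8×ln(5.345) = 3263.4×1.6762 ≈ 5470 m/s.
Stage 2: m₀ = 10,094 kg, m_f = 10,094 − 7,980 = 2,114 kg; Δv = 297×9.8×ln(4.775) = 2910.6×1.5634 ≈ 4550 m/s.
Total Δv = 5470 + 4550 = 10020 m/s.

Δv ≈ 10000 m/s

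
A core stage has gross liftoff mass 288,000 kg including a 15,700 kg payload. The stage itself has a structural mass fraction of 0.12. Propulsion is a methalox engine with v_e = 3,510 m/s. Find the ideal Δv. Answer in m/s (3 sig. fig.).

Stage wet mass = m₀ − payload = 288,000 − 15,700 = 272,300 kg.
Stage dry mass = ε × stage wet mass = 0.12 × 272,300 = 32,676 kg.
Burnout mass m_f = stage dry + payload = 32,676 + 15,700 = 48,376 kg.
By the Tsiolkovsky rocket equation, Δv = v_e · ln(288,000/48,376) = 3510.0 × ln(5.953) = 3510.0 × 1.7840 ≈ 6262 m/s.

Δv ≈ 6260 m/s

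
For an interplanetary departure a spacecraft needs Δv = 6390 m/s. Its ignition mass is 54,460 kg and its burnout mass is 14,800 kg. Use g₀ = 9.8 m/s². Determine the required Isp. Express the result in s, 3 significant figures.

Isp ≈ 500 s

ln(m₀/m_f) = ln(54460/14800) = ln(3.68) = 1.3028.
Using Δv = v_e ln(m₀/m_f): v_e = Δv / ln(m₀/m_f) = 6390 / 1.3028 = 4904.7 m/s.
Isp = v_e / g₀ = 4904.7 / 9.8 = 500.5 s.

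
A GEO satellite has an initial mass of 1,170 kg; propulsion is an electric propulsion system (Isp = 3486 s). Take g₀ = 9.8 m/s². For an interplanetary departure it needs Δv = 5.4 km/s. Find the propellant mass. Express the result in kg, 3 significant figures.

propellant mass ≈ 171 kg

v_e = Isp · g₀ = 3486 × 9.8 = 34162.8 m/s.
Rocket equation: m₀/m_f = exp(Δv / v_e) = exp(5400 / 34162.8) = exp(0.1581) = 1.1712.
m_f = 1,170 / 1.1712 = 998.975 kg, so propellant = m₀ − m_f = 1,170 − 998.975 = 171.025 kg.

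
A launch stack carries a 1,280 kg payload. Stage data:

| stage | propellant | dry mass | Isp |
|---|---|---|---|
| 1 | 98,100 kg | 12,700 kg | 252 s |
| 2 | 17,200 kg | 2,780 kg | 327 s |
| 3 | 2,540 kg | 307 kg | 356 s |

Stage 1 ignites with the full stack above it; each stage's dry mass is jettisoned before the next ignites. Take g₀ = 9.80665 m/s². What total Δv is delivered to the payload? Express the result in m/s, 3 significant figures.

Ignition mass of stage 1 = 98,100+12,700 + 17,200+2,780 + 2,540+307 + 1,280 = 134,907 kg.
Stage 1: m₀ = 134,907 kg, m_f = 134,907 − 98,100 = 36,807 kg; Δv = 252×9.80665×ln(3.665) = 2471.3×1.2989 ≈ 3210 m/s.
Stage 2: m₀ = 24,107 kg, m_f = 24,107 − 17,200 = 6,907 kg; Δv = 327×9.80665×ln(3.49) = 3206.8×1.2500 ≈ 4008 m/s.
Stage 3: m₀ = 4,127 kg, m_f = 4,127 − 2,540 = 1,587 kg; Δv = 356×9.80665×ln(2.601) = 3491.2×0.9557 ≈ 3337 m/s.
Total Δv = 3210 + 4008 + 3337 = 10555 m/s.

Δv ≈ 10600 m/s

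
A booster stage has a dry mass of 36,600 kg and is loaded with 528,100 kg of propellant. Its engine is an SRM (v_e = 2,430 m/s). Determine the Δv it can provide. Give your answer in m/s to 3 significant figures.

Δv ≈ 6650 m/s

m₀ = m_dry + m_prop = 36,600 + 528,100 = 564,700 kg.
Rocket equation: Δv = v_e · ln(m₀/m_f) = 2430.0 × ln(15.43) = 2430.0 × 2.7362 ≈ 6649.1 m/s.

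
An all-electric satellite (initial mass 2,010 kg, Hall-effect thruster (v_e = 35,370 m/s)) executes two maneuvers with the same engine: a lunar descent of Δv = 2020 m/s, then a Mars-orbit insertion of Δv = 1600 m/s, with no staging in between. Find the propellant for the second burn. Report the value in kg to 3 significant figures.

propellant for the second burn ≈ 84.0 kg

After the first burn: m = 2010 × exp(−2020/35370.0) = 2010 × 0.94449 = 1,898.42 kg.
After the second burn: m = 1,898.42 × exp(−1600/35370.0) = 1,898.42 × 0.95577 = 1,814.45 kg.
Second-burn propellant = 1,898.42 − 1,814.45 = 83.97 kg.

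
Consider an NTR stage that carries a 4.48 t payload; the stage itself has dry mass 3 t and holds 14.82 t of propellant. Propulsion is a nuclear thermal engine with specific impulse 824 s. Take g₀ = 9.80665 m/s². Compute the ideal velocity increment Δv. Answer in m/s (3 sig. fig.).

v_e = Isp · g₀ = 824 × 9.80665 = 8080.7 m/s.
m₀ = payload + dry + propellant = 4.48 + 3 + 14.82 = 22.3 t.
m_f = payload + dry = 4.48 + 3 = 7.48 t.
Using Δv = v_e ln(m₀/m_f): Δv = v_e · ln(m₀/m_f) = 8080.7 × ln(2.981) = 8080.7 × 1.0924 ≈ 8827.0 m/s.

Δv ≈ 8830 m/s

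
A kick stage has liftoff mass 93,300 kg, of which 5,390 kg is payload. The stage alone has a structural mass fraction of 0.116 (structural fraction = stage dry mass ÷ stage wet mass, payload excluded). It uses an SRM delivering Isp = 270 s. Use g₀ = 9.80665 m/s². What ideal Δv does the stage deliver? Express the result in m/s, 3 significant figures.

Δv ≈ 4740 m/s

Stage wet mass = m₀ − payload = 93,300 − 5,390 = 87,910 kg.
Stage dry mass = ε × stage wet mass = 0.116 × 87,910 = 10,197.6 kg.
Burnout mass m_f = stage dry + payload = 10,197.6 + 5,390 = 15,587.6 kg.
v_e = Isp · g₀ = 270 × 9.80665 = 2647.8 m/s.
Using Δv = v_e ln(m₀/m_f): Δv = v_e · ln(93,300/15,587.6) = 2647.8 × ln(5.986) = 2647.8 × 1.7893 ≈ 4738 m/s.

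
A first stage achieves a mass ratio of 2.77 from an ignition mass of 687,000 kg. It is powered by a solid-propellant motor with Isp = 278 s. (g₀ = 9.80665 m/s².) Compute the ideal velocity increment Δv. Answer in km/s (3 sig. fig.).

v_e = Isp · g₀ = 278 × 9.80665 = 2726.2 m/s.
Using Δv = v_e ln(m₀/m_f): Δv = v_e · ln(2.77) = 2726.2 × 1.0188 ≈ 2777.6 m/s.

Δv ≈ 2.78 km/s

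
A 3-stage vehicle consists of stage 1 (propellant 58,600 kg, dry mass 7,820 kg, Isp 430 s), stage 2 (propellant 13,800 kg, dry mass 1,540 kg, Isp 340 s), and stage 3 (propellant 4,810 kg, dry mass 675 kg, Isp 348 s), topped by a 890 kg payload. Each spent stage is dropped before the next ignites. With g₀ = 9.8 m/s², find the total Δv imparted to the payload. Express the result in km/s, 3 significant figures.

Ignition mass of stage 1 = 58,600+7,820 + 13,800+1,540 + 4,810+675 + 890 = 88,135 kg.
Stage 1: m₀ = 88,135 kg, m_f = 88,135 − 58,600 = 29,535 kg; Δv = 430×9.8×ln(2.984) = 4214.0×1.0933 ≈ 4607 m/s.
Stage 2: m₀ = 21,715 kg, m_f = 21,715 − 13,800 = 7,915 kg; Δv = 340×9.8×ln(2.744) = 3332.0×1.0092 ≈ 3363 m/s.
Stage 3: m₀ = 6,375 kg, m_f = 6,375 − 4,810 = 1,565 kg; Δv = 348×9.8×ln(4.073) = 3410.4×1.4045 ≈ 4790 m/s.
Total Δv = 4607 + 3363 + 4790 = 12760 m/s.

Δv ≈ 12.8 km/s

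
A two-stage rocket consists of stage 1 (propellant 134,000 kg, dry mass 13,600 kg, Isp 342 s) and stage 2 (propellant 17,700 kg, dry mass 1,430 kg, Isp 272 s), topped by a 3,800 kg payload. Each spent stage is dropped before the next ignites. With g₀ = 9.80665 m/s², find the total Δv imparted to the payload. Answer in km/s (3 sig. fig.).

Δv ≈ 9.11 km/s

Ignition mass of stage 1 = 134,000+13,600 + 17,700+1,430 + 3,800 = 170,530 kg.
Stage 1: m₀ = 170,530 kg, m_f = 170,530 − 134,000 = 36,530 kg; Δv = 342×9.80665×ln(4.668) = 3353.9×1.5408 ≈ 5168 m/s.
Stage 2: m₀ = 22,930 kg, m_f = 22,930 − 17,700 = 5,230 kg; Δv = 272×9.80665×ln(4.384) = 2667.4×1.4780 ≈ 3943 m/s.
Total Δv = 5168 + 3943 = 9111 m/s.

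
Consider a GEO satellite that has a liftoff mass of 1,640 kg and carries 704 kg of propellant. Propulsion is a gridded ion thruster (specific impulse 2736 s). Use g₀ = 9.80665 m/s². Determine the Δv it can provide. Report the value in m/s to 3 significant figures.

v_e = Isp · g₀ = 2736 × 9.80665 = 26831.0 m/s.
m_f = m₀ − m_prop = 1,640 − 704 = 936 kg.
By the Tsiolkovsky rocket equation, Δv = v_e · ln(m₀/m_f) = 26831.0 × ln(1.752) = 26831.0 × 0.5608 ≈ 15047.8 m/s.

Δv ≈ 15000 m/s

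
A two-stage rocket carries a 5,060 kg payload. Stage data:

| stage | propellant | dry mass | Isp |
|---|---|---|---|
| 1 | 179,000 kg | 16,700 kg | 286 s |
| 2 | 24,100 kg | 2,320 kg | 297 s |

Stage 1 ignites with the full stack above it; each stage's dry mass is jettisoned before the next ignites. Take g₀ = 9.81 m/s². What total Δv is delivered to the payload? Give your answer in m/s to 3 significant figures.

Δv ≈ 8580 m/s

Ignition mass of stage 1 = 179,000+16,700 + 24,100+2,320 + 5,060 = 227,180 kg.
Stage 1: m₀ = 227,180 kg, m_f = 227,180 − 179,000 = 48,180 kg; Δv = 286×9.81×ln(4.715) = 2805.7×1.5508 ≈ 4351 m/s.
Stage 2: m₀ = 31,480 kg, m_f = 31,480 − 24,100 = 7,380 kg; Δv = 297×9.81×ln(4.266) = 2913.6×1.4506 ≈ 4226 m/s.
Total Δv = 4351 + 4226 = 8577 m/s.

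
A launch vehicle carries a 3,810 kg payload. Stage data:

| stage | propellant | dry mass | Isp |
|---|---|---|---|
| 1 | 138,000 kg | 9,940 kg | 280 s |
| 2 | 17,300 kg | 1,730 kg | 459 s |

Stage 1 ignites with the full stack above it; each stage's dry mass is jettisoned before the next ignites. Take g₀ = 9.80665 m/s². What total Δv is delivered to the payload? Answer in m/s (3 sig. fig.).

Δv ≈ 10900 m/s

Ignition mass of stage 1 = 138,000+9,940 + 17,300+1,730 + 3,810 = 170,780 kg.
Stage 1: m₀ = 170,780 kg, m_f = 170,780 − 138,000 = 32,780 kg; Δv = 280×9.80665×ln(5.21) = 2745.9×1.6506 ≈ 4532 m/s.
Stage 2: m₀ = 22,840 kg, m_f = 22,840 − 17,300 = 5,540 kg; Δv = 459×9.80665×ln(4.123) = 4501.3×1.4165 ≈ 6376 m/s.
Total Δv = 4532 + 6376 = 10908 m/s.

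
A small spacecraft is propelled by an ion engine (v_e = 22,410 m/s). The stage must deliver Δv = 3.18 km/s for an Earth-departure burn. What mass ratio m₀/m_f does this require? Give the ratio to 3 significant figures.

mass ratio ≈ 1.15

m₀/m_f = exp(Δv / v_e) = exp(3180 / 22410.0) = exp(0.1419) = 1.1525.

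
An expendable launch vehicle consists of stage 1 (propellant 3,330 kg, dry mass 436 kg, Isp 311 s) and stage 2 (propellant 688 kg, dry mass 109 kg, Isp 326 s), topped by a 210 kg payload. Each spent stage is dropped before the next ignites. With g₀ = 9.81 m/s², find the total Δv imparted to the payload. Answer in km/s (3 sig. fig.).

Δv ≈ 7.33 km/s

Ignition mass of stage 1 = 3,330+436 + 688+109 + 210 = 4,773 kg.
Stage 1: m₀ = 4,773 kg, m_f = 4,773 − 3,330 = 1,443 kg; Δv = 311×9.81×ln(3.308) = 3050.9×1.1963 ≈ 3650 m/s.
Stage 2: m₀ = 1,007 kg, m_f = 1,007 − 688 = 319 kg; Δv = 326×9.81×ln(3.157) = 3198.1×1.1495 ≈ 3676 m/s.
Total Δv = 3650 + 3676 = 7326 m/s.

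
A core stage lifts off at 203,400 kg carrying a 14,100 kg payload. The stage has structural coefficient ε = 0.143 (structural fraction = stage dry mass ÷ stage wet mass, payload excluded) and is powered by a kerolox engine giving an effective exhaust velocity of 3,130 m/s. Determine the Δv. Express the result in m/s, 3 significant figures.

Δv ≈ 5000 m/s

Stage wet mass = m₀ − payload = 203,400 − 14,100 = 189,300 kg.
Stage dry mass = ε × stage wet mass = 0.143 × 189,300 = 27,069.9 kg.
Burnout mass m_f = stage dry + payload = 27,069.9 + 14,100 = 41,169.9 kg.
Δv = v_e · ln(203,400/41,169.9) = 3130.0 × ln(4.941) = 3130.0 × 1.5975 ≈ 5000 m/s.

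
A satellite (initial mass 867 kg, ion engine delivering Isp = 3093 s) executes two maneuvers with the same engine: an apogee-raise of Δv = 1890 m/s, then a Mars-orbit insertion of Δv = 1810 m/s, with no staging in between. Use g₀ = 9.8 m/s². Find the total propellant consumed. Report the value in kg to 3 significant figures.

total propellant consumed ≈ 99.6 kg

v_e = Isp · g₀ = 3093 × 9.8 = 30311.4 m/s.
After the first burn: m = 867 × exp(−1890/30311.4) = 867 × 0.93955 = 814.59 kg.
After the second burn: m = 814.59 × exp(−1810/30311.4) = 814.59 × 0.94203 = 767.368 kg.
Total propellant = m₀ − m_final = 867 − 767.368 = 99.632 kg.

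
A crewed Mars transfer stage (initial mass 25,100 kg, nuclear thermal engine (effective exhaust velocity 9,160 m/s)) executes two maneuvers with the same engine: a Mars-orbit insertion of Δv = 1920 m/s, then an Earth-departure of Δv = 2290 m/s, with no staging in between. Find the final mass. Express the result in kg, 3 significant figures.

final mass ≈ 15900 kg

After the first burn: m = 25100 × exp(−1920/9160.0) = 25100 × 0.81090 = 20,353.6 kg.
After the second burn: m = 20,353.6 × exp(−2290/9160.0) = 20,353.6 × 0.77880 = 15,851.4 kg.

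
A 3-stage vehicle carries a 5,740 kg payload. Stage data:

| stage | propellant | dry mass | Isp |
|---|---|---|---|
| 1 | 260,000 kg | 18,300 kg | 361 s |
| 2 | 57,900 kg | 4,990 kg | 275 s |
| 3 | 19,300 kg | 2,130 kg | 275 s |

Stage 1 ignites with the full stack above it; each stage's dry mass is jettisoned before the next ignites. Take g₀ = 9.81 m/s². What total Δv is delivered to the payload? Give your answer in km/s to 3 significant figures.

Δv ≈ 10.5 km/s

Ignition mass of stage 1 = 260,000+18,300 + 57,900+4,990 + 19,300+2,130 + 5,740 = 368,360 kg.
Stage 1: m₀ = 368,360 kg, m_f = 368,360 − 260,000 = 108,360 kg; Δv = 361×9.81×ln(3.399) = 3541.4×1.2236 ≈ 4333 m/s.
Stage 2: m₀ = 90,060 kg, m_f = 90,060 − 57,900 = 32,160 kg; Δv = 275×9.81×ln(2.8) = 2697.8×1.0298 ≈ 2778 m/s.
Stage 3: m₀ = 27,170 kg, m_f = 27,170 − 19,300 = 7,870 kg; Δv = 275×9.81×ln(3.452) = 2697.8×1.2391 ≈ 3343 m/s.
Total Δv = 4333 + 2778 + 3343 = 10454 m/s.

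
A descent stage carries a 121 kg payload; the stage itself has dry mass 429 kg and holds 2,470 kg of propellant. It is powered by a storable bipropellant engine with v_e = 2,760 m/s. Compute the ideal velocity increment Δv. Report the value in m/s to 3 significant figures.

m₀ = payload + dry + propellant = 121 + 429 + 2,470 = 3,020 kg.
m_f = payload + dry = 121 + 429 = 550 kg.
Δv = v_e · ln(m₀/m_f) = 2760.0 × ln(5.491) = 2760.0 × 1.7031 ≈ 4700.5 m/s.

Δv ≈ 4700 m/s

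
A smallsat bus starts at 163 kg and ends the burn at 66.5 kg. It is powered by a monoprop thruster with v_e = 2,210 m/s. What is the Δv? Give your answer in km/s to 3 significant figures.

Δv ≈ 1.98 km/s

Δv = v_e · ln(m₀/m_f) = 2210.0 × ln(2.451) = 2210.0 × 0.8965 ≈ 1981.4 m/s.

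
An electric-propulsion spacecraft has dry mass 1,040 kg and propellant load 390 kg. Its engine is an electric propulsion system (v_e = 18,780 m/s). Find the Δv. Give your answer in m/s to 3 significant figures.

m₀ = m_dry + m_prop = 1,040 + 390 = 1,430 kg.
Rocket equation: Δv = v_e · ln(m₀/m_f) = 18780.0 × ln(1.375) = 18780.0 × 0.3185 ≈ 5980.6 m/s.

Δv ≈ 5980 m/s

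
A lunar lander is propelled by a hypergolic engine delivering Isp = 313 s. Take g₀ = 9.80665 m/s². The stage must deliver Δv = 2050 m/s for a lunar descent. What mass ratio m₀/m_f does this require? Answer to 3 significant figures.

mass ratio ≈ 1.95

v_e = Isp · g₀ = 313 × 9.80665 = 3069.5 m/s.
m₀/m_f = exp(Δv / v_e) = exp(2050 / 3069.5) = exp(0.6679) = 1.9501.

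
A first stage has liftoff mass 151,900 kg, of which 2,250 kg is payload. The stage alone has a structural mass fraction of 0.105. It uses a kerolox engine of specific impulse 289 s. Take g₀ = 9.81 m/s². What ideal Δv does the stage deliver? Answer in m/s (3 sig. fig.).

Stage wet mass = m₀ − payload = 151,900 − 2,250 = 149,650 kg.
Stage dry mass = ε × stage wet mass = 0.105 × 149,650 = 15,713.3 kg.
Burnout mass m_f = stage dry + payload = 15,713.3 + 2,250 = 17,963.3 kg.
v_e = Isp · g₀ = 289 × 9.81 = 2835.1 m/s.
Rocket equation: Δv = v_e · ln(151,900/17,963.3) = 2835.1 × ln(8.456) = 2835.1 × 2.1349 ≈ 6053 m/s.

Δv ≈ 6050 m/s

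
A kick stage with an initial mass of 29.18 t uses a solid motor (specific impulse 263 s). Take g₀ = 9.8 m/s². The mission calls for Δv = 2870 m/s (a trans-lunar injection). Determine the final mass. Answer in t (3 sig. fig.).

final mass ≈ 9.58 t

v_e = Isp · g₀ = 263 × 9.8 = 2577.4 m/s.
m₀/m_f = exp(Δv / v_e) = exp(2870 / 2577.4) = exp(1.1135) = 3.0451.
m_f = m₀ / 3.0451 = 29.18 / 3.0451 = 9.58261 t.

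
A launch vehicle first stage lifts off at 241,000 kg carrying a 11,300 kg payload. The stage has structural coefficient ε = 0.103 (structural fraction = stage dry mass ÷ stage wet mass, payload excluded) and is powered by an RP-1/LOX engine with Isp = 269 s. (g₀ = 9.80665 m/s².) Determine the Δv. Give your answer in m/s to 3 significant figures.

Δv ≈ 5090 m/s

Stage wet mass = m₀ − payload = 241,000 − 11,300 = 229,700 kg.
Stage dry mass = ε × stage wet mass = 0.103 × 229,700 = 23,659.1 kg.
Burnout mass m_f = stage dry + payload = 23,659.1 + 11,300 = 34,959.1 kg.
v_e = Isp · g₀ = 269 × 9.80665 = 2638.0 m/s.
From the ideal rocket equation, Δv = v_e · ln(241,000/34,959.1) = 2638.0 × ln(6.894) = 2638.0 × 1.9306 ≈ 5093 m/s.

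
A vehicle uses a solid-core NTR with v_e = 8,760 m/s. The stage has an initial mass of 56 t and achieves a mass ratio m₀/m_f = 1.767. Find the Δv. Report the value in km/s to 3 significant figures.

Δv ≈ 4.99 km/s

Using Δv = v_e ln(m₀/m_f): Δv = v_e · ln(1.767) = 8760.0 × 0.5693 ≈ 4986.9 m/s.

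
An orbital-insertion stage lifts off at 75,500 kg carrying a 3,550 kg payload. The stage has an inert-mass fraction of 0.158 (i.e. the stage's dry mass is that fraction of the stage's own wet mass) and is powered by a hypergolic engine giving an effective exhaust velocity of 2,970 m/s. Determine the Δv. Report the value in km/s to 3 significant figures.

Δv ≈ 4.82 km/s

Stage wet mass = m₀ − payload = 75,500 − 3,550 = 71,950 kg.
Stage dry mass = ε × stage wet mass = 0.158 × 71,950 = 11,368.1 kg.
Burnout mass m_f = stage dry + payload = 11,368.1 + 3,550 = 14,918.1 kg.
Rocket equation: Δv = v_e · ln(75,500/14,918.1) = 2970.0 × ln(5.061) = 2970.0 × 1.6216 ≈ 4816 m/s.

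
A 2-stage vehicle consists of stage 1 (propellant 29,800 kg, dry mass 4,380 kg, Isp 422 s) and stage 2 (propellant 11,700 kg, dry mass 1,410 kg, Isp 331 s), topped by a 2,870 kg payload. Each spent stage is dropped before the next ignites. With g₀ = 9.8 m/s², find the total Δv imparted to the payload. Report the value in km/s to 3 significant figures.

Ignition mass of stage 1 = 29,800+4,380 + 11,700+1,410 + 2,870 = 50,160 kg.
Stage 1: m₀ = 50,160 kg, m_f = 50,160 − 29,800 = 20,360 kg; Δv = 422×9.8×ln(2.464) = 4135.6×0.9016 ≈ 3729 m/s.
Stage 2: m₀ = 15,980 kg, m_f = 15,980 − 11,700 = 4,280 kg; Δv = 331×9.8×ln(3.734) = 3243.8×1.3174 ≈ 4273 m/s.
Total Δv = 3729 + 4273 = 8002 m/s.

Δv ≈ 8.00 km/s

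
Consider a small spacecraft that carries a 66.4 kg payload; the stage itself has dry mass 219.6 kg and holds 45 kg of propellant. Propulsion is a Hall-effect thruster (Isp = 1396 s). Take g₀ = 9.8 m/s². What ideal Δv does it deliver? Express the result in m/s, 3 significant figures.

v_e = Isp · g₀ = 1396 × 9.8 = 13680.8 m/s.
m₀ = payload + dry + propellant = 66.4 + 219.6 + 45 = 331 kg.
m_f = payload + dry = 66.4 + 219.6 = 286 kg.
Rocket equation: Δv = v_e · ln(m₀/m_f) = 13680.8 × ln(1.157) = 13680.8 × 0.1461 ≈ 1999.1 m/s.

Δv ≈ 2000 m/s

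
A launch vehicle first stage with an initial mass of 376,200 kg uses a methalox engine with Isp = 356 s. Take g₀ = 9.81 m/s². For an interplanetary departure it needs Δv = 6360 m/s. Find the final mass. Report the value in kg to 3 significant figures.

final mass ≈ 60900 kg

v_e = Isp · g₀ = 356 × 9.81 = 3492.4 m/s.
m₀/m_f = exp(Δv / v_e) = exp(6360 / 3492.4) = exp(1.8211) = 6.1788.
m_f = m₀ / 6.1788 = 376,200 / 6.1788 = 60,885.6 kg.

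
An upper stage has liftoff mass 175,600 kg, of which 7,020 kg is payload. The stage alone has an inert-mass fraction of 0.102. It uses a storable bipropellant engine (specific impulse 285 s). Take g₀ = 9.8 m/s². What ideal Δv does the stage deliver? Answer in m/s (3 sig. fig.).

Δv ≈ 5530 m/s

Stage wet mass = m₀ − payload = 175,600 − 7,020 = 168,580 kg.
Stage dry mass = ε × stage wet mass = 0.102 × 168,580 = 17,195.2 kg.
Burnout mass m_f = stage dry + payload = 17,195.2 + 7,020 = 24,215.2 kg.
v_e = Isp · g₀ = 285 × 9.8 = 2793.0 m/s.
Δv = v_e · ln(175,600/24,215.2) = 2793.0 × ln(7.252) = 2793.0 × 1.9812 ≈ 5534 m/s.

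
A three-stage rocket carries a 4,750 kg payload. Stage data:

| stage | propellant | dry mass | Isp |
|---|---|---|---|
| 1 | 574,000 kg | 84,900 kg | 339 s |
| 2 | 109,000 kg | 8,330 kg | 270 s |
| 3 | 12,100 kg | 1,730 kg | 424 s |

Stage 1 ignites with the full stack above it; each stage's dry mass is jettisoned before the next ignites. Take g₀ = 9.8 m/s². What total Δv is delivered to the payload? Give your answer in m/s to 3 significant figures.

Δv ≈ 12900 m/s

Ignition mass of stage 1 = 574,000+84,900 + 109,000+8,330 + 12,100+1,730 + 4,750 = 794,810 kg.
Stage 1: m₀ = 794,810 kg, m_f = 794,810 − 574,000 = 220,810 kg; Δv = 339×9.8×ln(3.6) = 3322.2×1.2808 ≈ 4255 m/s.
Stage 2: m₀ = 135,910 kg, m_f = 135,910 − 109,000 = 26,910 kg; Δv = 270×9.8×ln(5.051) = 2646.0×1.6195 ≈ 4285 m/s.
Stage 3: m₀ = 18,580 kg, m_f = 18,580 − 12,100 = 6,480 kg; Δv = 424×9.8×ln(2.867) = 4155.2×1.0534 ≈ 4377 m/s.
Total Δv = 4255 + 4285 + 4377 = 12917 m/s.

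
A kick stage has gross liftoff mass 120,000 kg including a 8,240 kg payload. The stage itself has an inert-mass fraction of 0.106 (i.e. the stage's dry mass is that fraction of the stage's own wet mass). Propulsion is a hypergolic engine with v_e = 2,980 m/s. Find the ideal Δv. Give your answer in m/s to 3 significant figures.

Δv ≈ 5330 m/s

Stage wet mass = m₀ − payload = 120,000 − 8,240 = 111,760 kg.
Stage dry mass = ε × stage wet mass = 0.106 × 111,760 = 11,846.6 kg.
Burnout mass m_f = stage dry + payload = 11,846.6 + 8,240 = 20,086.6 kg.
Δv = v_e · ln(120,000/20,086.6) = 2980.0 × ln(5.974) = 2980.0 × 1.7874 ≈ 5327 m/s.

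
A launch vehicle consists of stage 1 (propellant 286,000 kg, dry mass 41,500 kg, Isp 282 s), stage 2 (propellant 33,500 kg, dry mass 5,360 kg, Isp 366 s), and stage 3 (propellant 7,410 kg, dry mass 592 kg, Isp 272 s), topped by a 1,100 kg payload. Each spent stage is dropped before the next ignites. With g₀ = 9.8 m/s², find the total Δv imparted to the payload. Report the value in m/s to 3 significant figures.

Δv ≈ 12700 m/s

Ignition mass of stage 1 = 286,000+41,500 + 33,500+5,360 + 7,410+592 + 1,100 = 375,462 kg.
Stage 1: m₀ = 375,462 kg, m_f = 375,462 − 286,000 = 89,462 kg; Δv = 282×9.8×ln(4.197) = 2763.6×1.4343 ≈ 3964 m/s.
Stage 2: m₀ = 47,962 kg, m_f = 47,962 − 33,500 = 14,462 kg; Δv = 366×9.8×ln(3.316) = 3586.8×1.1989 ≈ 4300 m/s.
Stage 3: m₀ = 9,102 kg, m_f = 9,102 − 7,410 = 1,692 kg; Δv = 272×9.8×ln(5.379) = 2665.6×1.6826 ≈ 4485 m/s.
Total Δv = 3964 + 4300 + 4485 = 12749 m/s.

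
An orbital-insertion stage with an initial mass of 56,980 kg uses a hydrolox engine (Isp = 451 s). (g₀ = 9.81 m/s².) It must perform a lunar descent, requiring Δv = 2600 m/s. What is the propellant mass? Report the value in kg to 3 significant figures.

propellant mass ≈ 25300 kg

v_e = Isp · g₀ = 451 × 9.81 = 4424.3 m/s.
By the Tsiolkovsky rocket equation, m₀/m_f = exp(Δv / v_e) = exp(2600 / 4424.3) = exp(0.5877) = 1.7998.
m_f = 56,980 / 1.7998 = 31,659.1 kg, so propellant = m₀ − m_f = 56,980 − 31,659.1 = 25,320.9 kg.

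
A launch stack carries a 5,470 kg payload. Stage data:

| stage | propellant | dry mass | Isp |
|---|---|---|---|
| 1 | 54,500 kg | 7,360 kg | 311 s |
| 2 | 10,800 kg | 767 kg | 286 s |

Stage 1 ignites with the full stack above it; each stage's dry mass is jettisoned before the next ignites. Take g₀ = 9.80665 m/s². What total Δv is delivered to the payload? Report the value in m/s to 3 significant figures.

Δv ≈ 6400 m/s

Ignition mass of stage 1 = 54,500+7,360 + 10,800+767 + 5,470 = 78,897 kg.
Stage 1: m₀ = 78,897 kg, m_f = 78,897 − 54,500 = 24,397 kg; Δv = 311×9.80665×ln(3.234) = 3049.9×1.1737 ≈ 3580 m/s.
Stage 2: m₀ = 17,037 kg, m_f = 17,037 − 10,800 = 6,237 kg; Δv = 286×9.80665×ln(2.732) = 2804.7×1.0049 ≈ 2818 m/s.
Total Δv = 3580 + 2818 = 6398 m/s.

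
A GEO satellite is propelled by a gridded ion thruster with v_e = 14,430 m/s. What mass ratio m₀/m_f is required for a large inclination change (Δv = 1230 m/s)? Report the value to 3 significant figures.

mass ratio ≈ 1.09

By the Tsiolkovsky rocket equation, m₀/m_f = exp(Δv / v_e) = exp(1230 / 14430.0) = exp(0.0852) = 1.0890.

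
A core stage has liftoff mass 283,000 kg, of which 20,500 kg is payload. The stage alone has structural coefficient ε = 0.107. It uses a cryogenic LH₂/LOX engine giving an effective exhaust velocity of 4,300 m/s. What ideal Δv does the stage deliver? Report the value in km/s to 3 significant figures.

Stage wet mass = m₀ − payload = 283,000 − 20,500 = 262,500 kg.
Stage dry mass = ε × stage wet mass = 0.107 × 262,500 = 28,087.5 kg.
Burnout mass m_f = stage dry + payload = 28,087.5 + 20,500 = 48,587.5 kg.
From the ideal rocket equation, Δv = v_e · ln(283,000/48,587.5) = 4300.0 × ln(5.825) = 4300.0 × 1.7621 ≈ 7577 m/s.

Δv ≈ 7.58 km/s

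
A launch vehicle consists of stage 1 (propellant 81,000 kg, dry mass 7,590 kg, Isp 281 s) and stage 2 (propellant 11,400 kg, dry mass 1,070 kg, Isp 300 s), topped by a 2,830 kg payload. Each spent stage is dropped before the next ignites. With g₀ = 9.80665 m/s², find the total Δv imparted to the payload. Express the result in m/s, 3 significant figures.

Ignition mass of stage 1 = 81,000+7,590 + 11,400+1,070 + 2,830 = 103,890 kg.
Stage 1: m₀ = 103,890 kg, m_f = 103,890 − 81,000 = 22,890 kg; Δv = 281×9.80665×ln(4.539) = 2755.7×1.5126 ≈ 4168 m/s.
Stage 2: m₀ = 15,300 kg, m_f = 15,300 − 11,400 = 3,900 kg; Δv = 300×9.80665×ln(3.923) = 2942.0×1.3669 ≈ 4021 m/s.
Total Δv = 4168 + 4021 = 8189 m/s.

Δv ≈ 8190 m/s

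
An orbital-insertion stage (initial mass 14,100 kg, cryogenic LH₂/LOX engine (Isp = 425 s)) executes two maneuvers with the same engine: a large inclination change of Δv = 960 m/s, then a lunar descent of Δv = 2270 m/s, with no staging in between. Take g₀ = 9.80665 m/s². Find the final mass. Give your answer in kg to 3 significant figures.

final mass ≈ 6500 kg

v_e = Isp · g₀ = 425 × 9.80665 = 4167.8 m/s.
After the first burn: m = 14100 × exp(−960/4167.8) = 14100 × 0.79427 = 11,199.2 kg.
After the second burn: m = 11,199.2 × exp(−2270/4167.8) = 11,199.2 × 0.58005 = 6,496.1 kg.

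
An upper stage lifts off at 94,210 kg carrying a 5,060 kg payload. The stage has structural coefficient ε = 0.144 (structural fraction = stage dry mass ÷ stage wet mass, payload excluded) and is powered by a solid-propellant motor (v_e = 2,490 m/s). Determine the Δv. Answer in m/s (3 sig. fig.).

Δv ≈ 4140 m/s

Stage wet mass = m₀ − payload = 94,210 − 5,060 = 89,150 kg.
Stage dry mass = ε × stage wet mass = 0.144 × 89,150 = 12,837.6 kg.
Burnout mass m_f = stage dry + payload = 12,837.6 + 5,060 = 17,897.6 kg.
Δv = v_e · ln(94,210/17,897.6) = 2490.0 × ln(5.264) = 2490.0 × 1.6609 ≈ 4136 m/s.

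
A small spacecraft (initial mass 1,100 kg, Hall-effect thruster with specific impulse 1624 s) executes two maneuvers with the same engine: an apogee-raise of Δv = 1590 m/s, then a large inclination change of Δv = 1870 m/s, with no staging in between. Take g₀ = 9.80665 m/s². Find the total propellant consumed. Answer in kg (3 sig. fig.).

v_e = Isp · g₀ = 1624 × 9.80665 = 15926.0 m/s.
After the first burn: m = 1100 × exp(−1590/15926.0) = 1100 × 0.90499 = 995.489 kg.
After the second burn: m = 995.489 × exp(−1870/15926.0) = 995.489 × 0.88921 = 885.199 kg.
Total propellant = m₀ − m_final = 1100 − 885.199 = 214.801 kg.

total propellant consumed ≈ 215 kg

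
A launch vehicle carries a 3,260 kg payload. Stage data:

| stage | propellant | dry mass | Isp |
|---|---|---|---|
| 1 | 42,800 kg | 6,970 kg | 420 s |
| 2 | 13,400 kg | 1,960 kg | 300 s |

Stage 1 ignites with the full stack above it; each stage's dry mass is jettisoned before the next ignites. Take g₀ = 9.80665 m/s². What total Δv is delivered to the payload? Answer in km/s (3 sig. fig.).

Δv ≈ 7.79 km/s

Ignition mass of stage 1 = 42,800+6,970 + 13,400+1,960 + 3,260 = 68,390 kg.
Stage 1: m₀ = 68,390 kg, m_f = 68,390 − 42,800 = 25,590 kg; Δv = 420×9.80665×ln(2.673) = 4118.8×0.9830 ≈ 4049 m/s.
Stage 2: m₀ = 18,620 kg, m_f = 18,620 − 13,400 = 5,220 kg; Δv = 300×9.80665×ln(3.567) = 2942.0×1.2717 ≈ 3741 m/s.
Total Δv = 4049 + 3741 = 7790 m/s.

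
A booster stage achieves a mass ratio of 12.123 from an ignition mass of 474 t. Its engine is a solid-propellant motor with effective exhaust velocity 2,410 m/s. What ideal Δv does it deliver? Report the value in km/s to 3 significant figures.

Δv ≈ 6.01 km/s

Rocket equation: Δv = v_e · ln(12.123) = 2410.0 × 2.4951 ≈ 6013.2 m/s.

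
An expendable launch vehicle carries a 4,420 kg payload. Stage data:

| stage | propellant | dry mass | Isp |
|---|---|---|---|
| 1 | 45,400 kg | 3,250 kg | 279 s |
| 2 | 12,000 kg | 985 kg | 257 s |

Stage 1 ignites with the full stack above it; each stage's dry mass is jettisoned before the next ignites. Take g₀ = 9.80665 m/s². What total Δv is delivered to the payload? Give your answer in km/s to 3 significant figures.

Δv ≈ 6.13 km/s

Ignition mass of stage 1 = 45,400+3,250 + 12,000+985 + 4,420 = 66,055 kg.
Stage 1: m₀ = 66,055 kg, m_f = 66,055 − 45,400 = 20,655 kg; Δv = 279×9.80665×ln(3.198) = 2736.1×1.1625 ≈ 3181 m/s.
Stage 2: m₀ = 17,405 kg, m_f = 17,405 − 12,000 = 5,405 kg; Δv = 257×9.80665×ln(3.22) = 2520.3×1.1694 ≈ 2947 m/s.
Total Δv = 3181 + 2947 = 6128 m/s.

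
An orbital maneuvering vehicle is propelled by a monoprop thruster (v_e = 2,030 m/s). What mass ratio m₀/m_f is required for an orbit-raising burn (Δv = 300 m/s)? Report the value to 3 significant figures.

m₀/m_f = exp(Δv / v_e) = exp(300 / 2030.0) = exp(0.1478) = 1.1593.

mass ratio ≈ 1.16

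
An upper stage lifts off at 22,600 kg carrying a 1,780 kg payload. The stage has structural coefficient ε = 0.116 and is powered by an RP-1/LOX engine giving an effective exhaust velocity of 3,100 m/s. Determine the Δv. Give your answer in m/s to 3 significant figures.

Δv ≈ 5220 m/s

Stage wet mass = m₀ − payload = 22,600 − 1,780 = 20,820 kg.
Stage dry mass = ε × stage wet mass = 0.116 × 20,820 = 2,415.12 kg.
Burnout mass m_f = stage dry + payload = 2,415.12 + 1,780 = 4,195.12 kg.
By the Tsiolkovsky rocket equation, Δv = v_e · ln(22,600/4,195.12) = 3100.0 × ln(5.387) = 3100.0 × 1.6840 ≈ 5220 m/s.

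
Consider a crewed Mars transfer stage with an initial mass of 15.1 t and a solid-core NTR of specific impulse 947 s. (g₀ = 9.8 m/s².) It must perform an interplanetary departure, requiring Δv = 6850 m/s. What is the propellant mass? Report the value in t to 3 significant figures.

v_e = Isp · g₀ = 947 × 9.8 = 9280.6 m/s.
m₀/m_f = exp(Δv / v_e) = exp(6850 / 9280.6) = exp(0.7381) = 2.0920.
m_f = 15.1 / 2.0920 = 7.21797 t, so propellant = m₀ − m_f = 15.1 − 7.21797 = 7.88203 t.

propellant mass ≈ 7.88 t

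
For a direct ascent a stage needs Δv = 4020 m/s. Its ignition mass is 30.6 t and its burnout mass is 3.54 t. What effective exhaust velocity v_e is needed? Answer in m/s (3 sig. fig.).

ln(m₀/m_f) = ln(30600/3540) = ln(8.644) = 2.1569.
By the Tsiolkovsky rocket equation, v_e = Δv / ln(m₀/m_f) = 4020 / 2.1569 = 1863.8 m/s.

v_e ≈ 1860 m/s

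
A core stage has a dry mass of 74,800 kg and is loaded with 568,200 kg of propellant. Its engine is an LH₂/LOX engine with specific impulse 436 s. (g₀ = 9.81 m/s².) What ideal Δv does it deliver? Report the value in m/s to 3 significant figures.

v_e = Isp · g₀ = 436 × 9.81 = 4277.2 m/s.
m₀ = m_dry + m_prop = 74,800 + 568,200 = 643,000 kg.
Rocket equation: Δv = v_e · ln(m₀/m_f) = 4277.2 × ln(8.596) = 4277.2 × 2.1513 ≈ 9201.6 m/s.

Δv ≈ 9200 m/s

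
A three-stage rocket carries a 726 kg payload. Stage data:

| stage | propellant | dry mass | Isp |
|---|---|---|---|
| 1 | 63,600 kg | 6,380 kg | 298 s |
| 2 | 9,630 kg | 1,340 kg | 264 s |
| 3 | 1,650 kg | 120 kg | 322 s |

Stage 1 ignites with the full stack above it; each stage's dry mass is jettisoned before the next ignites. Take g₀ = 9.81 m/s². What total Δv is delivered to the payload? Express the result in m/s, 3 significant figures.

Δv ≈ 10900 m/s

Ignition mass of stage 1 = 63,600+6,380 + 9,630+1,340 + 1,650+120 + 726 = 83,446 kg.
Stage 1: m₀ = 83,446 kg, m_f = 83,446 − 63,600 = 19,846 kg; Δv = 298×9.81×ln(4.205) = 2923.4×1.4362 ≈ 4199 m/s.
Stage 2: m₀ = 13,466 kg, m_f = 13,466 − 9,630 = 3,836 kg; Δv = 264×9.81×ln(3.51) = 2589.8×1.2557 ≈ 3252 m/s.
Stage 3: m₀ = 2,496 kg, m_f = 2,496 − 1,650 = 846 kg; Δv = 322×9.81×ln(2.95) = 3158.8×1.0819 ≈ 3418 m/s.
Total Δv = 4199 + 3252 + 3418 = 10869 m/s.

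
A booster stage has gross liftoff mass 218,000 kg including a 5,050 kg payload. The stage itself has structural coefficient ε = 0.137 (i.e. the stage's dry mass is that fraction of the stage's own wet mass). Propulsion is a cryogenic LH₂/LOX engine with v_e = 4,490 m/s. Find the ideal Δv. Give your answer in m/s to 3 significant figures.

Δv ≈ 8310 m/s

Stage wet mass = m₀ − payload = 218,000 − 5,050 = 212,950 kg.
Stage dry mass = ε × stage wet mass = 0.137 × 212,950 = 29,174.2 kg.
Burnout mass m_f = stage dry + payload = 29,174.2 + 5,050 = 34,224.2 kg.
Δv = v_e · ln(218,000/34,224.2) = 4490.0 × ln(6.37) = 4490.0 × 1.8516 ≈ 8314 m/s.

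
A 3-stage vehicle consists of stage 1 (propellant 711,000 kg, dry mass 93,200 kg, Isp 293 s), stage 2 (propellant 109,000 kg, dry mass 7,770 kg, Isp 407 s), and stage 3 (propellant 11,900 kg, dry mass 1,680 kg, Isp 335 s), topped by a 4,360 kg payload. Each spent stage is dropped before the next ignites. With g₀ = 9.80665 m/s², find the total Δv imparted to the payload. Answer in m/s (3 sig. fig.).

Δv ≈ 14300 m/s

Ignition mass of stage 1 = 711,000+93,200 + 109,000+7,770 + 11,900+1,680 + 4,360 = 938,910 kg.
Stage 1: m₀ = 938,910 kg, m_f = 938,910 − 711,000 = 227,910 kg; Δv = 293×9.80665×ln(4.12) = 2873.3×1.4158 ≈ 4068 m/s.
Stage 2: m₀ = 134,710 kg, m_f = 134,710 − 109,000 = 25,710 kg; Δv = 407×9.80665×ln(5.24) = 3991.3×1.6562 ≈ 6611 m/s.
Stage 3: m₀ = 17,940 kg, m_f = 17,940 − 11,900 = 6,040 kg; Δv = 335×9.80665×ln(2.97) = 3285.2×1.0886 ≈ 3576 m/s.
Total Δv = 4068 + 6611 + 3576 = 14255 m/s.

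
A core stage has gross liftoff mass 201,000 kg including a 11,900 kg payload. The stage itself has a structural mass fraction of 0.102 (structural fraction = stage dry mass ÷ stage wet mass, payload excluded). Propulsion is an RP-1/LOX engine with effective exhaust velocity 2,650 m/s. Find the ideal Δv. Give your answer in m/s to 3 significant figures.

Stage wet mass = m₀ − payload = 201,000 − 11,900 = 189,100 kg.
Stage dry mass = ε × stage wet mass = 0.102 × 189,100 = 19,288.2 kg.
Burnout mass m_f = stage dry + payload = 19,288.2 + 11,900 = 31,188.2 kg.
From the ideal rocket equation, Δv = v_e · ln(201,000/31,188.2) = 2650.0 × ln(6.445) = 2650.0 × 1.8633 ≈ 4938 m/s.

Δv ≈ 4940 m/s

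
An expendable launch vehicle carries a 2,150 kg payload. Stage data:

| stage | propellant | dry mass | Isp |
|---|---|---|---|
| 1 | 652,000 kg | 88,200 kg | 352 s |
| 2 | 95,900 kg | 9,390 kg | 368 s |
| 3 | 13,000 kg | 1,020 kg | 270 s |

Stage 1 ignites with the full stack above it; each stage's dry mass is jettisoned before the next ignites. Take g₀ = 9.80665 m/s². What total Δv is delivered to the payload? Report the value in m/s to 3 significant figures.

Ignition mass of stage 1 = 652,000+88,200 + 95,900+9,390 + 13,000+1,020 + 2,150 = 861,660 kg.
Stage 1: m₀ = 861,660 kg, m_f = 861,660 − 652,000 = 209,660 kg; Δv = 352×9.80665×ln(4.11) = 3451.9×1.4134 ≈ 4879 m/s.
Stage 2: m₀ = 121,460 kg, m_f = 121,460 − 95,900 = 25,560 kg; Δv = 368×9.80665×ln(4.752) = 3608.8×1.5586 ≈ 5625 m/s.
Stage 3: m₀ = 16,170 kg, m_f = 16,170 − 13,000 = 3,170 kg; Δv = 270×9.80665×ln(5.101) = 2647.8×1.6294 ≈ 4314 m/s.
Total Δv = 4879 + 5625 + 4314 = 14818 m/s.

Δv ≈ 14800 m/s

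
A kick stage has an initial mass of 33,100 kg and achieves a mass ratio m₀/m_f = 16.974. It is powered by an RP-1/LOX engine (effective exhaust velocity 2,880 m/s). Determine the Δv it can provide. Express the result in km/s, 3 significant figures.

Δv = v_e · ln(16.974) = 2880.0 × 2.8317 ≈ 8155.2 m/s.

Δv ≈ 8.16 km/s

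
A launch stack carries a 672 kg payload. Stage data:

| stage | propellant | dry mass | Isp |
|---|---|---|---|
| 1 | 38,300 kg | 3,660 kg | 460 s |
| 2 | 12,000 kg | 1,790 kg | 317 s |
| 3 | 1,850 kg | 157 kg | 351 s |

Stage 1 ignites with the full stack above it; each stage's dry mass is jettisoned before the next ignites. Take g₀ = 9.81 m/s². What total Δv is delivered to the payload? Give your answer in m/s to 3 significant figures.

Ignition mass of stage 1 = 38,300+3,660 + 12,000+1,790 + 1,850+157 + 672 = 58,429 kg.
Stage 1: m₀ = 58,429 kg, m_f = 58,429 − 38,300 = 20,129 kg; Δv = 460×9.81×ln(2.903) = 4512.6×1.0657 ≈ 4809 m/s.
Stage 2: m₀ = 16,469 kg, m_f = 16,469 − 12,000 = 4,469 kg; Δv = 317×9.81×ln(3.685) = 3109.8×1.3043 ≈ 4056 m/s.
Stage 3: m₀ = 2,679 kg, m_f = 2,679 − 1,850 = 829 kg; Δv = 351×9.81×ln(3.232) = 3443.3×1.1730 ≈ 4039 m/s.
Total Δv = 4809 + 4056 + 4039 = 12904 m/s.

Δv ≈ 12900 m/s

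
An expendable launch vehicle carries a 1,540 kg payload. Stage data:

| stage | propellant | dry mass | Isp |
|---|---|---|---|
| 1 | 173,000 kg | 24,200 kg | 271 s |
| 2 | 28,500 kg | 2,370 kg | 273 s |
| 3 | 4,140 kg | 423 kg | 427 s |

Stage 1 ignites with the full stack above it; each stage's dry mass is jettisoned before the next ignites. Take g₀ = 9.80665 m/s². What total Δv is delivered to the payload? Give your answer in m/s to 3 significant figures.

Δv ≈ 12300 m/s

Ignition mass of stage 1 = 173,000+24,200 + 28,500+2,370 + 4,140+423 + 1,540 = 234,173 kg.
Stage 1: m₀ = 234,173 kg, m_f = 234,173 − 173,000 = 61,173 kg; Δv = 271×9.80665×ln(3.828) = 2657.6×1.3424 ≈ 3567 m/s.
Stage 2: m₀ = 36,973 kg, m_f = 36,973 − 28,500 = 8,473 kg; Δv = 273×9.80665×ln(4.364) = 2677.2×1.4733 ≈ 3944 m/s.
Stage 3: m₀ = 6,103 kg, m_f = 6,103 − 4,140 = 1,963 kg; Δv = 427×9.80665×ln(3.109) = 4187.4×1.1343 ≈ 4750 m/s.
Total Δv = 3567 + 3944 + 4750 = 12261 m/s.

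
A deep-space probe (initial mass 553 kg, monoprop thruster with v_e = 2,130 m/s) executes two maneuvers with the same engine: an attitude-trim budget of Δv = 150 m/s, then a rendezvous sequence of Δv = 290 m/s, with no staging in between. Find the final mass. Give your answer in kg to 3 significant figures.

final mass ≈ 450 kg

After the first burn: m = 553 × exp(−150/2130.0) = 553 × 0.93200 = 515.396 kg.
After the second burn: m = 515.396 × exp(−290/2130.0) = 515.396 × 0.87271 = 449.791 kg.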